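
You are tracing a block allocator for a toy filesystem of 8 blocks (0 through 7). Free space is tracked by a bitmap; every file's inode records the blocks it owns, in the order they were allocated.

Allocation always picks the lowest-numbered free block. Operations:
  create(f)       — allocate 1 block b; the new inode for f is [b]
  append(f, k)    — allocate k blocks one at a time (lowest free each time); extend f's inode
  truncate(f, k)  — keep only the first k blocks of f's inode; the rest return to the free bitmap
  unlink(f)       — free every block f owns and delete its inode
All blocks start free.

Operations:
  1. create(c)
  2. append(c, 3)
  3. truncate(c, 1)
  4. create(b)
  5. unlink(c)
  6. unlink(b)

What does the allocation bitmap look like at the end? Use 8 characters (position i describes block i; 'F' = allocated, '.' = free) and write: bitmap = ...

after create(c) → c:[0]  free=[F.......]
after append(c, 3) → c:[0, 1, 2, 3]  free=[FFFF....]
after truncate(c, 1) → c:[0]  free=[F.......]
after create(b) → b:[1], c:[0]  free=[FF......]
after unlink(c) → b:[1]  free=[.F......]
after unlink(b) →   free=[........]

bitmap = ........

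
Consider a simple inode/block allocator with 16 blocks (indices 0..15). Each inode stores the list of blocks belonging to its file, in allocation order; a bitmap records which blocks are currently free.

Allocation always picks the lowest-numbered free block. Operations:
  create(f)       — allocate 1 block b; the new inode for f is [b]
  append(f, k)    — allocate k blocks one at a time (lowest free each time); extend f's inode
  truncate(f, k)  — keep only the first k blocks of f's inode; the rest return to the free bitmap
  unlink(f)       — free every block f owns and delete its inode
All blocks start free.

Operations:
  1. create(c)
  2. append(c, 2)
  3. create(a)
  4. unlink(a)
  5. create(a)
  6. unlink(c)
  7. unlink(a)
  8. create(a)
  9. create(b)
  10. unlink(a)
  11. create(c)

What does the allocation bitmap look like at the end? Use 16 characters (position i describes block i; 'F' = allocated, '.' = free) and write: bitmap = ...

create(c): bitmap=F............... | c=[0]
append(c, 2): bitmap=FFF............. | c=[0, 1, 2]
create(a): bitmap=FFFF............ | a=[3] c=[0, 1, 2]
unlink(a): bitmap=FFF............. | c=[0, 1, 2]
create(a): bitmap=FFFF............ | a=[3] c=[0, 1, 2]
unlink(c): bitmap=...F............ | a=[3]
unlink(a): bitmap=................ | 
create(a): bitmap=F............... | a=[0]
create(b): bitmap=FF.............. | a=[0] b=[1]
unlink(a): bitmap=.F.............. | b=[1]
create(c): bitmap=FF.............. | b=[1] c=[0]

bitmap = FF..............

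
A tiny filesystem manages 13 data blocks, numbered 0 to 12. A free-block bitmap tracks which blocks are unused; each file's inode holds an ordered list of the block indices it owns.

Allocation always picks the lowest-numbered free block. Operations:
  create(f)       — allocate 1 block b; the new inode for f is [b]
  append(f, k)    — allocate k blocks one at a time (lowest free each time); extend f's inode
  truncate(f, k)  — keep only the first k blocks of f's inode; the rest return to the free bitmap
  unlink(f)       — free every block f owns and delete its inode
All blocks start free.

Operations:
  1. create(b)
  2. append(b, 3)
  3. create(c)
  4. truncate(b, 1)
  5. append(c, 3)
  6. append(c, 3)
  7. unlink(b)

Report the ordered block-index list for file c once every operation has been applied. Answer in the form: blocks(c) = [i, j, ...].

blocks(c) = [4, 1, 2, 3, 5, 6, 7]

[1] create(b) — b=0 (map F............)
[2] append(b, 3) — b=0,1,2,3 (map FFFF.........)
[3] create(c) — b=0,1,2,3 c=4 (map FFFFF........)
[4] truncate(b, 1) — b=0 c=4 (map F...F........)
[5] append(c, 3) — b=0 c=4,1,2,3 (map FFFFF........)
[6] append(c, 3) — b=0 c=4,1,2,3,5,6,7 (map FFFFFFFF.....)
[7] unlink(b) — c=4,1,2,3,5,6,7 (map .FFFFFFF.....)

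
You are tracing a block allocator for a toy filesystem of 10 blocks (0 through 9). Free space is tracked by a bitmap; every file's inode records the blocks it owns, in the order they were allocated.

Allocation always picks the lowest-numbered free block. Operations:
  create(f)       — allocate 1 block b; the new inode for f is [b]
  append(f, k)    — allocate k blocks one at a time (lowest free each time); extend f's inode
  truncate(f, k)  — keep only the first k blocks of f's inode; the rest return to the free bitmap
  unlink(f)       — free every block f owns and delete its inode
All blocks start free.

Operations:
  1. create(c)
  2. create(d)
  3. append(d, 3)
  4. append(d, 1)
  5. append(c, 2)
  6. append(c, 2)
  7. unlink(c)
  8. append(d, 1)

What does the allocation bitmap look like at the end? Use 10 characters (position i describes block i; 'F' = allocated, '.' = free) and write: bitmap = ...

[1] create(c) — c=0 (map F.........)
[2] create(d) — c=0 d=1 (map FF........)
[3] append(d, 3) — c=0 d=1,2,3,4 (map FFFFF.....)
[4] append(d, 1) — c=0 d=1,2,3,4,5 (map FFFFFF....)
[5] append(c, 2) — c=0,6,7 d=1,2,3,4,5 (map FFFFFFFF..)
[6] append(c, 2) — c=0,6,7,8,9 d=1,2,3,4,5 (map FFFFFFFFFF)
[7] unlink(c) — d=1,2,3,4,5 (map .FFFFF....)
[8] append(d, 1) — d=1,2,3,4,5,0 (map FFFFFF....)

bitmap = FFFFFF....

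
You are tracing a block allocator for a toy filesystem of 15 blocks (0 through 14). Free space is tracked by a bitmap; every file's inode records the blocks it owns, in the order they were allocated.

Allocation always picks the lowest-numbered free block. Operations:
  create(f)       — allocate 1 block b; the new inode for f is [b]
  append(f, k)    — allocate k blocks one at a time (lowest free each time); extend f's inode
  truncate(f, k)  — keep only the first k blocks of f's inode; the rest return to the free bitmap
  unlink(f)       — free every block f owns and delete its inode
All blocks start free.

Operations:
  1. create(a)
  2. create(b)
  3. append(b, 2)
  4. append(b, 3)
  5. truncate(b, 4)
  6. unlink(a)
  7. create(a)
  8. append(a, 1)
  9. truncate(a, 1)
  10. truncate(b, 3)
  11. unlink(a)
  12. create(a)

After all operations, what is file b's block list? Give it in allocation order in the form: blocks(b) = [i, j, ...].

blocks(b) = [1, 2, 3]

[1] create(a) — a=0 (map F..............)
[2] create(b) — a=0 b=1 (map FF.............)
[3] append(b, 2) — a=0 b=1,2,3 (map FFFF...........)
[4] append(b, 3) — a=0 b=1,2,3,4,5,6 (map FFFFFFF........)
[5] truncate(b, 4) — a=0 b=1,2,3,4 (map FFFFF..........)
[6] unlink(a) — b=1,2,3,4 (map .FFFF..........)
[7] create(a) — a=0 b=1,2,3,4 (map FFFFF..........)
[8] append(a, 1) — a=0,5 b=1,2,3,4 (map FFFFFF.........)
[9] truncate(a, 1) — a=0 b=1,2,3,4 (map FFFFF..........)
[10] truncate(b, 3) — a=0 b=1,2,3 (map FFFF...........)
[11] unlink(a) — b=1,2,3 (map .FFF...........)
[12] create(a) — a=0 b=1,2,3 (map FFFF...........)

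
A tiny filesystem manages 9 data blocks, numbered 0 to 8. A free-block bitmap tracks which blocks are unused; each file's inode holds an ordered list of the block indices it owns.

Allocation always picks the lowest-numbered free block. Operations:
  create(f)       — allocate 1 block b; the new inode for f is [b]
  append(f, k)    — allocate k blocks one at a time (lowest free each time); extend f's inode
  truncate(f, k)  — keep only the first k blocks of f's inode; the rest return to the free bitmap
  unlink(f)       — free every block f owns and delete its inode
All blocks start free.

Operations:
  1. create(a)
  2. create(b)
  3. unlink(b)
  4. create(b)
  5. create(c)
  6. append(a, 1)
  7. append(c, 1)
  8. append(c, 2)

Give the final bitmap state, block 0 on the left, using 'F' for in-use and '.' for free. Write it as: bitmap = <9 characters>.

create(a): bitmap=F........ | a=[0]
create(b): bitmap=FF....... | a=[0] b=[1]
unlink(b): bitmap=F........ | a=[0]
create(b): bitmap=FF....... | a=[0] b=[1]
create(c): bitmap=FFF...... | a=[0] b=[1] c=[2]
append(a, 1): bitmap=FFFF..... | a=[0, 3] b=[1] c=[2]
append(c, 1): bitmap=FFFFF.... | a=[0, 3] b=[1] c=[2, 4]
append(c, 2): bitmap=FFFFFFF.. | a=[0, 3] b=[1] c=[2, 4, 5, 6]

bitmap = FFFFFFF..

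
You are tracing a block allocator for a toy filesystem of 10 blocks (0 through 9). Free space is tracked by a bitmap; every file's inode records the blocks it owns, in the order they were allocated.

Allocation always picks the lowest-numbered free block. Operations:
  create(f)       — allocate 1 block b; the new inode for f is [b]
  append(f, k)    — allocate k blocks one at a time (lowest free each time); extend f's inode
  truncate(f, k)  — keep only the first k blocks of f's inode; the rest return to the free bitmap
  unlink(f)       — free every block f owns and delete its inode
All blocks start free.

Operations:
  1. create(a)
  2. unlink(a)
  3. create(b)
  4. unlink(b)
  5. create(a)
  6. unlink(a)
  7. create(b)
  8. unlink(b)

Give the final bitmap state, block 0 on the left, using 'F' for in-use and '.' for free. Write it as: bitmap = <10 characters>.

[1] create(a) — a=0 (map F.........)
[2] unlink(a) —  (map ..........)
[3] create(b) — b=0 (map F.........)
[4] unlink(b) —  (map ..........)
[5] create(a) — a=0 (map F.........)
[6] unlink(a) —  (map ..........)
[7] create(b) — b=0 (map F.........)
[8] unlink(b) —  (map ..........)

bitmap = ..........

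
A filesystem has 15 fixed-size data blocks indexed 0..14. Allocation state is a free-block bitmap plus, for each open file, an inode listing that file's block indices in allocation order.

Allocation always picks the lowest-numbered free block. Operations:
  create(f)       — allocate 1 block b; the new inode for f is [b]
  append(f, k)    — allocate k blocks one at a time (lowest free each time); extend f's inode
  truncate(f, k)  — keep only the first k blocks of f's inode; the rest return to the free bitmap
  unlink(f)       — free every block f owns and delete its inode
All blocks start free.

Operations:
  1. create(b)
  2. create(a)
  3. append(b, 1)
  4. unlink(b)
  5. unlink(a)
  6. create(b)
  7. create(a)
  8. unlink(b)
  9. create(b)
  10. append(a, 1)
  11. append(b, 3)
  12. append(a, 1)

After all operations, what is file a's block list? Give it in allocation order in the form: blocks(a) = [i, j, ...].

blocks(a) = [1, 2, 6]

after create(b) → b:[0]  free=[F..............]
after create(a) → a:[1], b:[0]  free=[FF.............]
after append(b, 1) → a:[1], b:[0, 2]  free=[FFF............]
after unlink(b) → a:[1]  free=[.F.............]
after unlink(a) →   free=[...............]
after create(b) → b:[0]  free=[F..............]
after create(a) → a:[1], b:[0]  free=[FF.............]
after unlink(b) → a:[1]  free=[.F.............]
after create(b) → a:[1], b:[0]  free=[FF.............]
after append(a, 1) → a:[1, 2], b:[0]  free=[FFF............]
after append(b, 3) → a:[1, 2], b:[0, 3, 4, 5]  free=[FFFFFF.........]
after append(a, 1) → a:[1, 2, 6], b:[0, 3, 4, 5]  free=[FFFFFFF........]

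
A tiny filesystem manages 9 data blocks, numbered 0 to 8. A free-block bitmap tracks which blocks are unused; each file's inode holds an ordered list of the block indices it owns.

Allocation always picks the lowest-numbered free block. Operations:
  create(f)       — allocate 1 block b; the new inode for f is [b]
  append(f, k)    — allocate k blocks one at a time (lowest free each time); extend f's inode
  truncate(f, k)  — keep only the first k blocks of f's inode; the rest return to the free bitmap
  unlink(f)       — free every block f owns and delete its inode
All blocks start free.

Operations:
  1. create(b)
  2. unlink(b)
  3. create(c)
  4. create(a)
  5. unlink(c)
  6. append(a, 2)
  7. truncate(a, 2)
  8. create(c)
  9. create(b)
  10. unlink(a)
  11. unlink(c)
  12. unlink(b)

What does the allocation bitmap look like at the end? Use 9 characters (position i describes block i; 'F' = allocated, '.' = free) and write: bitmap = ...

[1] create(b) — b=0 (map F........)
[2] unlink(b) —  (map .........)
[3] create(c) — c=0 (map F........)
[4] create(a) — a=1 c=0 (map FF.......)
[5] unlink(c) — a=1 (map .F.......)
[6] append(a, 2) — a=1,0,2 (map FFF......)
[7] truncate(a, 2) — a=1,0 (map FF.......)
[8] create(c) — a=1,0 c=2 (map FFF......)
[9] create(b) — a=1,0 b=3 c=2 (map FFFF.....)
[10] unlink(a) — b=3 c=2 (map ..FF.....)
[11] unlink(c) — b=3 (map ...F.....)
[12] unlink(b) —  (map .........)

bitmap = .........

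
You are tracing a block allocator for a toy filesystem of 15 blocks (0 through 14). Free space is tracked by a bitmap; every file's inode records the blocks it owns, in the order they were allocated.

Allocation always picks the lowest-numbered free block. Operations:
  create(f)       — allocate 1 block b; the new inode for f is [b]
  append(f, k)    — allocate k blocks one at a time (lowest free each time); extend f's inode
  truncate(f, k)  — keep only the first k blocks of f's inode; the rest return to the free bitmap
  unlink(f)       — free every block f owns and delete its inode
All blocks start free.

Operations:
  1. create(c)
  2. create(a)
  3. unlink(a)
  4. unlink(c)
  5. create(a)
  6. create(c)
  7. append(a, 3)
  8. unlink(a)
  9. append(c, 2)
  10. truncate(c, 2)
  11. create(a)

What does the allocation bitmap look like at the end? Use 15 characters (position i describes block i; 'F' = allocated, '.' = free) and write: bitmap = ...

bitmap = FFF............

  1. create(c)  ⇒  F..............  {c→[0]}
  2. create(a)  ⇒  FF.............  {a→[1]; c→[0]}
  3. unlink(a)  ⇒  F..............  {c→[0]}
  4. unlink(c)  ⇒  ...............  {}
  5. create(a)  ⇒  F..............  {a→[0]}
  6. create(c)  ⇒  FF.............  {a→[0]; c→[1]}
  7. append(a, 3)  ⇒  FFFFF..........  {a→[0, 2, 3, 4]; c→[1]}
  8. unlink(a)  ⇒  .F.............  {c→[1]}
  9. append(c, 2)  ⇒  FFF............  {c→[1, 0, 2]}
  10. truncate(c, 2)  ⇒  FF.............  {c→[1, 0]}
  11. create(a)  ⇒  FFF............  {a→[2]; c→[1, 0]}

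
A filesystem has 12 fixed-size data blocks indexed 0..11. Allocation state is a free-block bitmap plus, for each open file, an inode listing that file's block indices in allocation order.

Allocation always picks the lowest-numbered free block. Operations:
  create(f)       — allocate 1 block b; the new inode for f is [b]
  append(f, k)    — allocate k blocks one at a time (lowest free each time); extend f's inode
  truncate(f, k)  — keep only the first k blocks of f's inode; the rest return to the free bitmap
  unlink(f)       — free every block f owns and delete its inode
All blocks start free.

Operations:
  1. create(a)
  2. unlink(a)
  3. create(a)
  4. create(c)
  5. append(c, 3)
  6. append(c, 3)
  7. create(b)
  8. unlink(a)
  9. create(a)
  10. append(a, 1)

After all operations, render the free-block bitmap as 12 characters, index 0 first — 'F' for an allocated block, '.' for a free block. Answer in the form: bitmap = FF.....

bitmap = FFFFFFFFFF..

create(a): bitmap=F........... | a=[0]
unlink(a): bitmap=............ | 
create(a): bitmap=F........... | a=[0]
create(c): bitmap=FF.......... | a=[0] c=[1]
append(c, 3): bitmap=FFFFF....... | a=[0] c=[1, 2, 3, 4]
append(c, 3): bitmap=FFFFFFFF.... | a=[0] c=[1, 2, 3, 4, 5, 6, 7]
create(b): bitmap=FFFFFFFFF... | a=[0] b=[8] c=[1, 2, 3, 4, 5, 6, 7]
unlink(a): bitmap=.FFFFFFFF... | b=[8] c=[1, 2, 3, 4, 5, 6, 7]
create(a): bitmap=FFFFFFFFF... | a=[0] b=[8] c=[1, 2, 3, 4, 5, 6, 7]
append(a, 1): bitmap=FFFFFFFFFF.. | a=[0, 9] b=[8] c=[1, 2, 3, 4, 5, 6, 7]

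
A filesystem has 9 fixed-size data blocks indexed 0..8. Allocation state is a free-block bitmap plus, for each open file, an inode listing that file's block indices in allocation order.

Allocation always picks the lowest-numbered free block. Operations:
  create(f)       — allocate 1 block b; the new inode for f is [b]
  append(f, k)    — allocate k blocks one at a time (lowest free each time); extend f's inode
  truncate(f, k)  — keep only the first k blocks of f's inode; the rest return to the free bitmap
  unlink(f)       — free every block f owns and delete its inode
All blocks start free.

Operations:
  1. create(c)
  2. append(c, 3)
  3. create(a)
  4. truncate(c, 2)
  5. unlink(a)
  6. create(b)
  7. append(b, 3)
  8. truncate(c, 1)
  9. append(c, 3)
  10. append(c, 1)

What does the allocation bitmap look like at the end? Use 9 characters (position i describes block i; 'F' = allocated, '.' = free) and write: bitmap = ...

create(c): bitmap=F........ | c=[0]
append(c, 3): bitmap=FFFF..... | c=[0, 1, 2, 3]
create(a): bitmap=FFFFF.... | a=[4] c=[0, 1, 2, 3]
truncate(c, 2): bitmap=FF..F.... | a=[4] c=[0, 1]
unlink(a): bitmap=FF....... | c=[0, 1]
create(b): bitmap=FFF...... | b=[2] c=[0, 1]
append(b, 3): bitmap=FFFFFF... | b=[2, 3, 4, 5] c=[0, 1]
truncate(c, 1): bitmap=F.FFFF... | b=[2, 3, 4, 5] c=[0]
append(c, 3): bitmap=FFFFFFFF. | b=[2, 3, 4, 5] c=[0, 1, 6, 7]
append(c, 1): bitmap=FFFFFFFFF | b=[2, 3, 4, 5] c=[0, 1, 6, 7, 8]

bitmap = FFFFFFFFF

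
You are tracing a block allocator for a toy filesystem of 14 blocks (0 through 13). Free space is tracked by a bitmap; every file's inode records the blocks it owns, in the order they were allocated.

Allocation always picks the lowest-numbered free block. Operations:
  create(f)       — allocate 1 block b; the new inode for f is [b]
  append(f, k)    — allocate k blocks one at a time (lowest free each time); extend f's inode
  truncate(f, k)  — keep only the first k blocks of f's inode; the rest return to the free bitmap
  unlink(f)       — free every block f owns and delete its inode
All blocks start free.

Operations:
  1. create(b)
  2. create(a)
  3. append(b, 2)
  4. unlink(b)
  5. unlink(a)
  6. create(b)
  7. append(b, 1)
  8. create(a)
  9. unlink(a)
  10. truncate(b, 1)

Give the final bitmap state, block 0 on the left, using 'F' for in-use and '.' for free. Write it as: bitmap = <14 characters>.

create(b): bitmap=F............. | b=[0]
create(a): bitmap=FF............ | a=[1] b=[0]
append(b, 2): bitmap=FFFF.......... | a=[1] b=[0, 2, 3]
unlink(b): bitmap=.F............ | a=[1]
unlink(a): bitmap=.............. | 
create(b): bitmap=F............. | b=[0]
append(b, 1): bitmap=FF............ | b=[0, 1]
create(a): bitmap=FFF........... | a=[2] b=[0, 1]
unlink(a): bitmap=FF............ | b=[0, 1]
truncate(b, 1): bitmap=F............. | b=[0]

bitmap = F.............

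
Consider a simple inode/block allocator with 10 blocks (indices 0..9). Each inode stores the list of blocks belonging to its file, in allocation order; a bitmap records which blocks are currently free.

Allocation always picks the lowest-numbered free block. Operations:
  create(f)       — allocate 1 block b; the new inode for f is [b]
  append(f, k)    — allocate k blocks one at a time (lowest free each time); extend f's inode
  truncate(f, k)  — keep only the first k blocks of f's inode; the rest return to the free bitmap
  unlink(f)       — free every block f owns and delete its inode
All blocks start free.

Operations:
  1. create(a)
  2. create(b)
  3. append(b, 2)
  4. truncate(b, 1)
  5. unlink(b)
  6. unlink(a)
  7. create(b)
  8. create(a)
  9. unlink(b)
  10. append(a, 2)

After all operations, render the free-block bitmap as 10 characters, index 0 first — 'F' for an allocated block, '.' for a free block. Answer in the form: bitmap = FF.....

bitmap = FFF.......

[1] create(a) — a=0 (map F.........)
[2] create(b) — a=0 b=1 (map FF........)
[3] append(b, 2) — a=0 b=1,2,3 (map FFFF......)
[4] truncate(b, 1) — a=0 b=1 (map FF........)
[5] unlink(b) — a=0 (map F.........)
[6] unlink(a) —  (map ..........)
[7] create(b) — b=0 (map F.........)
[8] create(a) — a=1 b=0 (map FF........)
[9] unlink(b) — a=1 (map .F........)
[10] append(a, 2) — a=1,0,2 (map FFF.......)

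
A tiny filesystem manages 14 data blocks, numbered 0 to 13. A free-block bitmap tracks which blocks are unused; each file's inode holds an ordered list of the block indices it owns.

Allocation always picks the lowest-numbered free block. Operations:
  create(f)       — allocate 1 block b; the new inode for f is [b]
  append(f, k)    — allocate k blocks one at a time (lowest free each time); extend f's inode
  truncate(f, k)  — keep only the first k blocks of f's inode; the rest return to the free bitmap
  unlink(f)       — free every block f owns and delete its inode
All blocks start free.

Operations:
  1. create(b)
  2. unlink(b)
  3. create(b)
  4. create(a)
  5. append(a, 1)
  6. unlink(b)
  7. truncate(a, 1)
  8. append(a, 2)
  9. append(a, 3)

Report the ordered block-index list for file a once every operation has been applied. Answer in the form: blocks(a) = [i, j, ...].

[1] create(b) — b=0 (map F.............)
[2] unlink(b) —  (map ..............)
[3] create(b) — b=0 (map F.............)
[4] create(a) — a=1 b=0 (map FF............)
[5] append(a, 1) — a=1,2 b=0 (map FFF...........)
[6] unlink(b) — a=1,2 (map .FF...........)
[7] truncate(a, 1) — a=1 (map .F............)
[8] append(a, 2) — a=1,0,2 (map FFF...........)
[9] append(a, 3) — a=1,0,2,3,4,5 (map FFFFFF........)

blocks(a) = [1, 0, 2, 3, 4, 5]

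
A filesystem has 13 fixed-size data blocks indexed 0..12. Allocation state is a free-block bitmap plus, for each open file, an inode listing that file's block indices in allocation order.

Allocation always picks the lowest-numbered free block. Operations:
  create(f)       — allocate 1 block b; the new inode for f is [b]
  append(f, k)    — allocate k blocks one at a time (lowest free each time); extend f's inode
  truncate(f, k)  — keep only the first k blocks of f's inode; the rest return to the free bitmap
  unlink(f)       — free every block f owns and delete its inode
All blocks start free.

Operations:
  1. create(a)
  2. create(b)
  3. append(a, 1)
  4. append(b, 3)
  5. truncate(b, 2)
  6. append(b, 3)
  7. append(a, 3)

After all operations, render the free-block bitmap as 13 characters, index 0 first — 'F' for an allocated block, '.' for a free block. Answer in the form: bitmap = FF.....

[1] create(a) — a=0 (map F............)
[2] create(b) — a=0 b=1 (map FF...........)
[3] append(a, 1) — a=0,2 b=1 (map FFF..........)
[4] append(b, 3) — a=0,2 b=1,3,4,5 (map FFFFFF.......)
[5] truncate(b, 2) — a=0,2 b=1,3 (map FFFF.........)
[6] append(b, 3) — a=0,2 b=1,3,4,5,6 (map FFFFFFF......)
[7] append(a, 3) — a=0,2,7,8,9 b=1,3,4,5,6 (map FFFFFFFFFF...)

bitmap = FFFFFFFFFF...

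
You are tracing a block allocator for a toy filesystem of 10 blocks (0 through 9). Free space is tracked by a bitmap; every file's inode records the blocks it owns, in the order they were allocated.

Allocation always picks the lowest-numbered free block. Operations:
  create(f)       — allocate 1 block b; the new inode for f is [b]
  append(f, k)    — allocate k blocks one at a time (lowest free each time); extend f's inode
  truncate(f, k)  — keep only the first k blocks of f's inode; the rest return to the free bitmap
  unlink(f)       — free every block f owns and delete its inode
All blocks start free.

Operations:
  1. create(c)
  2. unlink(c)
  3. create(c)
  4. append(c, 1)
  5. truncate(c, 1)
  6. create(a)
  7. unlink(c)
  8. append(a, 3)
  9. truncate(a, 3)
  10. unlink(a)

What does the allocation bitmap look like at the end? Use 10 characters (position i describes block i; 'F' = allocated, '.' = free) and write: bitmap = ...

bitmap = ..........

[1] create(c) — c=0 (map F.........)
[2] unlink(c) —  (map ..........)
[3] create(c) — c=0 (map F.........)
[4] append(c, 1) — c=0,1 (map FF........)
[5] truncate(c, 1) — c=0 (map F.........)
[6] create(a) — a=1 c=0 (map FF........)
[7] unlink(c) — a=1 (map .F........)
[8] append(a, 3) — a=1,0,2,3 (map FFFF......)
[9] truncate(a, 3) — a=1,0,2 (map FFF.......)
[10] unlink(a) —  (map ..........)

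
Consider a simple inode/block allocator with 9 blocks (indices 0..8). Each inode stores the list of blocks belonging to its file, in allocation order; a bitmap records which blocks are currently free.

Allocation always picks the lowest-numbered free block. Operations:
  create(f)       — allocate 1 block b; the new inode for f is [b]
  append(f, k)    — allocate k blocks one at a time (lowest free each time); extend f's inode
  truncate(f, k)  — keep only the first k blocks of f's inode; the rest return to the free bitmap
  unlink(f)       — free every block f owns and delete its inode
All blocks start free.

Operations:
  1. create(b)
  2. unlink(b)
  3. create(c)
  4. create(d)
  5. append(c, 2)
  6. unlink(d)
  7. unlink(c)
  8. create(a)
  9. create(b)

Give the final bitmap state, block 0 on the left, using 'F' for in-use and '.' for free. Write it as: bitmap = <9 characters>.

bitmap = FF.......

create(b): bitmap=F........ | b=[0]
unlink(b): bitmap=......... | 
create(c): bitmap=F........ | c=[0]
create(d): bitmap=FF....... | c=[0] d=[1]
append(c, 2): bitmap=FFFF..... | c=[0, 2, 3] d=[1]
unlink(d): bitmap=F.FF..... | c=[0, 2, 3]
unlink(c): bitmap=......... | 
create(a): bitmap=F........ | a=[0]
create(b): bitmap=FF....... | a=[0] b=[1]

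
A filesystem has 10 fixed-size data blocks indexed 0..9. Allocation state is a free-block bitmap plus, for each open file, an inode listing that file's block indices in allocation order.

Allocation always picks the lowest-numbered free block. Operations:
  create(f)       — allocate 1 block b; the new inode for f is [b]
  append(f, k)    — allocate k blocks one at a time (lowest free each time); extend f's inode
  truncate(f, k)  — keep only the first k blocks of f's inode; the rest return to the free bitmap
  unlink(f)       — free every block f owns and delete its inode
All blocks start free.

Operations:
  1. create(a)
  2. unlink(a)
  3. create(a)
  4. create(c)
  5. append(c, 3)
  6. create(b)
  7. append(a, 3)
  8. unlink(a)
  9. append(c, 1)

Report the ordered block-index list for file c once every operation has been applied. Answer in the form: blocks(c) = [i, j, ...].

[1] create(a) — a=0 (map F.........)
[2] unlink(a) —  (map ..........)
[3] create(a) — a=0 (map F.........)
[4] create(c) — a=0 c=1 (map FF........)
[5] append(c, 3) — a=0 c=1,2,3,4 (map FFFFF.....)
[6] create(b) — a=0 b=5 c=1,2,3,4 (map FFFFFF....)
[7] append(a, 3) — a=0,6,7,8 b=5 c=1,2,3,4 (map FFFFFFFFF.)
[8] unlink(a) — b=5 c=1,2,3,4 (map .FFFFF....)
[9] append(c, 1) — b=5 c=1,2,3,4,0 (map FFFFFF....)

blocks(c) = [1, 2, 3, 4, 0]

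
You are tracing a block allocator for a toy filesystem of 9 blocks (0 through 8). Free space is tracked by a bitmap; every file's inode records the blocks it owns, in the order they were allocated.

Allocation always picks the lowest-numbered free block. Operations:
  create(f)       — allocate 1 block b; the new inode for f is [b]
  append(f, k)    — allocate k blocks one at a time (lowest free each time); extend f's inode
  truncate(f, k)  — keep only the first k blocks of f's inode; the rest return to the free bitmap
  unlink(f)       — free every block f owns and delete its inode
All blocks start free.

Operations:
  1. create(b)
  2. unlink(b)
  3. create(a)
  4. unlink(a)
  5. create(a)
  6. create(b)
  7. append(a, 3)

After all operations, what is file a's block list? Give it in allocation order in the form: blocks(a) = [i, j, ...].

blocks(a) = [0, 2, 3, 4]

  1. create(b)  ⇒  F........  {b→[0]}
  2. unlink(b)  ⇒  .........  {}
  3. create(a)  ⇒  F........  {a→[0]}
  4. unlink(a)  ⇒  .........  {}
  5. create(a)  ⇒  F........  {a→[0]}
  6. create(b)  ⇒  FF.......  {a→[0]; b→[1]}
  7. append(a, 3)  ⇒  FFFFF....  {a→[0, 2, 3, 4]; b→[1]}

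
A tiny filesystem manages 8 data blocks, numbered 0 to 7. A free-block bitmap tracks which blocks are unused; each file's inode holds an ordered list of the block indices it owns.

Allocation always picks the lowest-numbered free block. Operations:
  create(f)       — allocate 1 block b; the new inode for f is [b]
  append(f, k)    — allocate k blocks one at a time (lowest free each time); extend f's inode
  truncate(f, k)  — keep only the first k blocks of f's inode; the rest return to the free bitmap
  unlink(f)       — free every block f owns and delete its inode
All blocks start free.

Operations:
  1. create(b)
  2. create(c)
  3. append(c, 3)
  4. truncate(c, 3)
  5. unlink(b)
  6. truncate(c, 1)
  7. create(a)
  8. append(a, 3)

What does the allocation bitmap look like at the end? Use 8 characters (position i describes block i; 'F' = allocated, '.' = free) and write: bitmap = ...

bitmap = FFFFF...

create(b): bitmap=F....... | b=[0]
create(c): bitmap=FF...... | b=[0] c=[1]
append(c, 3): bitmap=FFFFF... | b=[0] c=[1, 2, 3, 4]
truncate(c, 3): bitmap=FFFF.... | b=[0] c=[1, 2, 3]
unlink(b): bitmap=.FFF.... | c=[1, 2, 3]
truncate(c, 1): bitmap=.F...... | c=[1]
create(a): bitmap=FF...... | a=[0] c=[1]
append(a, 3): bitmap=FFFFF... | a=[0, 2, 3, 4] c=[1]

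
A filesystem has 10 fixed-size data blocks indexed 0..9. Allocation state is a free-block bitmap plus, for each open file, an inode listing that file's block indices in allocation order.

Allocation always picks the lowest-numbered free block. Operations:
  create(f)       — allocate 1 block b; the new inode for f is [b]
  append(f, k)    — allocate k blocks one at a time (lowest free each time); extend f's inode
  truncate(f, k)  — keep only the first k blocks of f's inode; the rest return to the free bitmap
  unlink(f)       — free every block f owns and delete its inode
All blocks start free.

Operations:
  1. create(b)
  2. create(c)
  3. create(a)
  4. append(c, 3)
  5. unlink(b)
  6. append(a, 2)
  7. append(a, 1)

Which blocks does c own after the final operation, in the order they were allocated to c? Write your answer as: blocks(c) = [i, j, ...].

blocks(c) = [1, 3, 4, 5]

  1. create(b)  ⇒  F.........  {b→[0]}
  2. create(c)  ⇒  FF........  {b→[0]; c→[1]}
  3. create(a)  ⇒  FFF.......  {a→[2]; b→[0]; c→[1]}
  4. append(c, 3)  ⇒  FFFFFF....  {a→[2]; b→[0]; c→[1, 3, 4, 5]}
  5. unlink(b)  ⇒  .FFFFF....  {a→[2]; c→[1, 3, 4, 5]}
  6. append(a, 2)  ⇒  FFFFFFF...  {a→[2, 0, 6]; c→[1, 3, 4, 5]}
  7. append(a, 1)  ⇒  FFFFFFFF..  {a→[2, 0, 6, 7]; c→[1, 3, 4, 5]}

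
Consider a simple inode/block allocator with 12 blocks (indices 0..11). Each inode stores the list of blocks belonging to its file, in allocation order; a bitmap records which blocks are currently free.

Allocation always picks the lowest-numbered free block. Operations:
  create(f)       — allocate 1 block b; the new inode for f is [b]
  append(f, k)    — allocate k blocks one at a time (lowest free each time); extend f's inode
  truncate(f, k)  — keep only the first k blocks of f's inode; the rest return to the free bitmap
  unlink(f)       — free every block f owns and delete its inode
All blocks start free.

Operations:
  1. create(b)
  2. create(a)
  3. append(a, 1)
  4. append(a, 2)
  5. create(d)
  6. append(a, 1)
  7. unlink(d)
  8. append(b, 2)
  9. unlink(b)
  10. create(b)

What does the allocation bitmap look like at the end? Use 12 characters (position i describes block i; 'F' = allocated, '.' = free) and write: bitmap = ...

bitmap = FFFFF.F.....

after create(b) → b:[0]  free=[F...........]
after create(a) → a:[1], b:[0]  free=[FF..........]
after append(a, 1) → a:[1, 2], b:[0]  free=[FFF.........]
after append(a, 2) → a:[1, 2, 3, 4], b:[0]  free=[FFFFF.......]
after create(d) → a:[1, 2, 3, 4], b:[0], d:[5]  free=[FFFFFF......]
after append(a, 1) → a:[1, 2, 3, 4, 6], b:[0], d:[5]  free=[FFFFFFF.....]
after unlink(d) → a:[1, 2, 3, 4, 6], b:[0]  free=[FFFFF.F.....]
after append(b, 2) → a:[1, 2, 3, 4, 6], b:[0, 5, 7]  free=[FFFFFFFF....]
after unlink(b) → a:[1, 2, 3, 4, 6]  free=[.FFFF.F.....]
after create(b) → a:[1, 2, 3, 4, 6], b:[0]  free=[FFFFF.F.....]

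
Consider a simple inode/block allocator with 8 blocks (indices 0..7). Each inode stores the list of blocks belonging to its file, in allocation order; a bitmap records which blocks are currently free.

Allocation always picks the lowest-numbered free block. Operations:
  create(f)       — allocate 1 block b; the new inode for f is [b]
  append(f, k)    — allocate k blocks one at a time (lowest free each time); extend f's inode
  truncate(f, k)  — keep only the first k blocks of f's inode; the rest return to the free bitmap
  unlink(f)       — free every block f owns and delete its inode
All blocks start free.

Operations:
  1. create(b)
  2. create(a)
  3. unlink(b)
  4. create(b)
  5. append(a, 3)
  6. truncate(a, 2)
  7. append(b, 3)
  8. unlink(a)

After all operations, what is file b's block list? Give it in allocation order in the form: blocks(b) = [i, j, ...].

blocks(b) = [0, 3, 4, 5]

create(b): bitmap=F....... | b=[0]
create(a): bitmap=FF...... | a=[1] b=[0]
unlink(b): bitmap=.F...... | a=[1]
create(b): bitmap=FF...... | a=[1] b=[0]
append(a, 3): bitmap=FFFFF... | a=[1, 2, 3, 4] b=[0]
truncate(a, 2): bitmap=FFF..... | a=[1, 2] b=[0]
append(b, 3): bitmap=FFFFFF.. | a=[1, 2] b=[0, 3, 4, 5]
unlink(a): bitmap=F..FFF.. | b=[0, 3, 4, 5]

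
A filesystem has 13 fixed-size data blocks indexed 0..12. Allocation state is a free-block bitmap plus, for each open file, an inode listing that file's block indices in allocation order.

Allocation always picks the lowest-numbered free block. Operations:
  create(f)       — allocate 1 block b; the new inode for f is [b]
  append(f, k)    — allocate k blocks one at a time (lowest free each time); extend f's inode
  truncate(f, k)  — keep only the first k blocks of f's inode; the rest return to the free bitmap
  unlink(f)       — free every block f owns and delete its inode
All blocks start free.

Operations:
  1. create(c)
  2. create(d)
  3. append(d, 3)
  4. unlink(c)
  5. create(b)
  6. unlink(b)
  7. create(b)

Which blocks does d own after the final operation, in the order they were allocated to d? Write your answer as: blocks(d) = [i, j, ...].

[1] create(c) — c=0 (map F............)
[2] create(d) — c=0 d=1 (map FF...........)
[3] append(d, 3) — c=0 d=1,2,3,4 (map FFFFF........)
[4] unlink(c) — d=1,2,3,4 (map .FFFF........)
[5] create(b) — b=0 d=1,2,3,4 (map FFFFF........)
[6] unlink(b) — d=1,2,3,4 (map .FFFF........)
[7] create(b) — b=0 d=1,2,3,4 (map FFFFF........)

blocks(d) = [1, 2, 3, 4]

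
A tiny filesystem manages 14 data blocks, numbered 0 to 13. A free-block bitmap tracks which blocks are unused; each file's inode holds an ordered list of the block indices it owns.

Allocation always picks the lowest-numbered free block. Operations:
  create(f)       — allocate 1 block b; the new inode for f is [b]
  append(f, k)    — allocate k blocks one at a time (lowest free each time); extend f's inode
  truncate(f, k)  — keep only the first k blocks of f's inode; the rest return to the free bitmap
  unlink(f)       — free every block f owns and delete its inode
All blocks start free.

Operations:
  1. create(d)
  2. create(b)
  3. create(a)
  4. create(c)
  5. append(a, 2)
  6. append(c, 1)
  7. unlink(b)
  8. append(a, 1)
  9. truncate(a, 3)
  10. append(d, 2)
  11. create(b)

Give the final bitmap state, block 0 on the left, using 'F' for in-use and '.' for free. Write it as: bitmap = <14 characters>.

  1. create(d)  ⇒  F.............  {d→[0]}
  2. create(b)  ⇒  FF............  {b→[1]; d→[0]}
  3. create(a)  ⇒  FFF...........  {a→[2]; b→[1]; d→[0]}
  4. create(c)  ⇒  FFFF..........  {a→[2]; b→[1]; c→[3]; d→[0]}
  5. append(a, 2)  ⇒  FFFFFF........  {a→[2, 4, 5]; b→[1]; c→[3]; d→[0]}
  6. append(c, 1)  ⇒  FFFFFFF.......  {a→[2, 4, 5]; b→[1]; c→[3, 6]; d→[0]}
  7. unlink(b)  ⇒  F.FFFFF.......  {a→[2, 4, 5]; c→[3, 6]; d→[0]}
  8. append(a, 1)  ⇒  FFFFFFF.......  {a→[2, 4, 5, 1]; c→[3, 6]; d→[0]}
  9. truncate(a, 3)  ⇒  F.FFFFF.......  {a→[2, 4, 5]; c→[3, 6]; d→[0]}
  10. append(d, 2)  ⇒  FFFFFFFF......  {a→[2, 4, 5]; c→[3, 6]; d→[0, 1, 7]}
  11. create(b)  ⇒  FFFFFFFFF.....  {a→[2, 4, 5]; b→[8]; c→[3, 6]; d→[0, 1, 7]}

bitmap = FFFFFFFFF.....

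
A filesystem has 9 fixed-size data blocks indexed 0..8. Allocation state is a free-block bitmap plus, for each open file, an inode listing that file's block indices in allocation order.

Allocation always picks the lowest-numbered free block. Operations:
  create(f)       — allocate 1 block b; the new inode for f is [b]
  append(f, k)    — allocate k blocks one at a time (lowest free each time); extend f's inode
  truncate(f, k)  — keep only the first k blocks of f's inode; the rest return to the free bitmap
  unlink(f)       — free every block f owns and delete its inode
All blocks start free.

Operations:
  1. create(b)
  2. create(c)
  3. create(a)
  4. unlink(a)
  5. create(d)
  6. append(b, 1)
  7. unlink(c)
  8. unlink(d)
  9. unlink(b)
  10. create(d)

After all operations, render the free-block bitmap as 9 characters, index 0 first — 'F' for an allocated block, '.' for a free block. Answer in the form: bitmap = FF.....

  1. create(b)  ⇒  F........  {b→[0]}
  2. create(c)  ⇒  FF.......  {b→[0]; c→[1]}
  3. create(a)  ⇒  FFF......  {a→[2]; b→[0]; c→[1]}
  4. unlink(a)  ⇒  FF.......  {b→[0]; c→[1]}
  5. create(d)  ⇒  FFF......  {b→[0]; c→[1]; d→[2]}
  6. append(b, 1)  ⇒  FFFF.....  {b→[0, 3]; c→[1]; d→[2]}
  7. unlink(c)  ⇒  F.FF.....  {b→[0, 3]; d→[2]}
  8. unlink(d)  ⇒  F..F.....  {b→[0, 3]}
  9. unlink(b)  ⇒  .........  {}
  10. create(d)  ⇒  F........  {d→[0]}

bitmap = F........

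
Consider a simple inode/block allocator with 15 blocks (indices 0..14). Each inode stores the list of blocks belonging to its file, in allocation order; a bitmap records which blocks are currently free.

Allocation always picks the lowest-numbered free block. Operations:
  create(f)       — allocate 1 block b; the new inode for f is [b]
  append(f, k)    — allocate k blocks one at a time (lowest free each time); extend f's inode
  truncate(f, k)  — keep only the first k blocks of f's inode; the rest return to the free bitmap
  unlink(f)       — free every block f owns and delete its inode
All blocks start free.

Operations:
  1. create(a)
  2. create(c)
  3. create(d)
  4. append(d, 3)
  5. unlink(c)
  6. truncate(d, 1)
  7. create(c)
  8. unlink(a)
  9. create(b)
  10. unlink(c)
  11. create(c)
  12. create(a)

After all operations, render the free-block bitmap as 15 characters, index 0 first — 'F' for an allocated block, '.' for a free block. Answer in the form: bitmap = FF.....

bitmap = FFFF...........

create(a): bitmap=F.............. | a=[0]
create(c): bitmap=FF............. | a=[0] c=[1]
create(d): bitmap=FFF............ | a=[0] c=[1] d=[2]
append(d, 3): bitmap=FFFFFF......... | a=[0] c=[1] d=[2, 3, 4, 5]
unlink(c): bitmap=F.FFFF......... | a=[0] d=[2, 3, 4, 5]
truncate(d, 1): bitmap=F.F............ | a=[0] d=[2]
create(c): bitmap=FFF............ | a=[0] c=[1] d=[2]
unlink(a): bitmap=.FF............ | c=[1] d=[2]
create(b): bitmap=FFF............ | b=[0] c=[1] d=[2]
unlink(c): bitmap=F.F............ | b=[0] d=[2]
create(c): bitmap=FFF............ | b=[0] c=[1] d=[2]
create(a): bitmap=FFFF........... | a=[3] b=[0] c=[1] d=[2]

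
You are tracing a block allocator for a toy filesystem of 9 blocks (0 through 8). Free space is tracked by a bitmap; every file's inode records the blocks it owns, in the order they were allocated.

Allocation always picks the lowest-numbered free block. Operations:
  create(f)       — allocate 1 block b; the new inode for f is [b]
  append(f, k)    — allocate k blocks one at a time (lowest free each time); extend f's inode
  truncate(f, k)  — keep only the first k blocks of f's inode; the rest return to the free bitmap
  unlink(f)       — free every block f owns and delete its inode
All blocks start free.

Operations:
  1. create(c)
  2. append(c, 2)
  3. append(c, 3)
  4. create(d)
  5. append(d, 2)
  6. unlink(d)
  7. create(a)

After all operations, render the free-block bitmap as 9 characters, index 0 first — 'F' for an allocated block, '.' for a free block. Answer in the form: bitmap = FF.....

  1. create(c)  ⇒  F........  {c→[0]}
  2. append(c, 2)  ⇒  FFF......  {c→[0, 1, 2]}
  3. append(c, 3)  ⇒  FFFFFF...  {c→[0, 1, 2, 3, 4, 5]}
  4. create(d)  ⇒  FFFFFFF..  {c→[0, 1, 2, 3, 4, 5]; d→[6]}
  5. append(d, 2)  ⇒  FFFFFFFFF  {c→[0, 1, 2, 3, 4, 5]; d→[6, 7, 8]}
  6. unlink(d)  ⇒  FFFFFF...  {c→[0, 1, 2, 3, 4, 5]}
  7. create(a)  ⇒  FFFFFFF..  {a→[6]; c→[0, 1, 2, 3, 4, 5]}

bitmap = FFFFFFF..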